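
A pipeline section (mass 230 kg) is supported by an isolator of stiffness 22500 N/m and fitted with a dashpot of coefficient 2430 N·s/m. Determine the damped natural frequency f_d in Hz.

1.33 Hz

ω_n = √(k/m) = √(22500/230) = 9.891 rad/s.
Critical damping c_c = 2√(k·m) = 2√(22500 × 230) = 4550 N·s/m, so ζ = c/c_c = 2430/4550 = 0.5341.
ω_d = ω_n√(1 − ζ²) = 9.891 × √(1 − 0.285) = 8.362 rad/s.
f_d = ω_d/(2π) = 1.331 Hz.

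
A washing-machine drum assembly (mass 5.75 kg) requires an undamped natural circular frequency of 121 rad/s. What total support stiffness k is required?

84200 N/m

k = m·ω_n² = 5.75 × 121.0² = 5.75 × 14640 = 84190 N/m.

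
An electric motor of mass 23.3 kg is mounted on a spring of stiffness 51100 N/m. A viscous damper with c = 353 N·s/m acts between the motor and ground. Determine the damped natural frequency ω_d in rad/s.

46.2 rad/s

ω_n = √(k/m) = √(51100/23.3) = 46.83 rad/s.
Critical damping c_c = 2√(k·m) = 2√(51100 × 23.3) = 2182 N·s/m, so ζ = c/c_c = 353/2182 = 0.1618.
ω_d = ω_n√(1 − ζ²) = 46.83 × √(1 − 0.0262) = 46.21 rad/s.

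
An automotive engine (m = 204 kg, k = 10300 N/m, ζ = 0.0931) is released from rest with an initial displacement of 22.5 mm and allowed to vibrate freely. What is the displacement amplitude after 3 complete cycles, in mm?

Logarithmic decrement δ = 2πζ/√(1 − ζ²) = 2π × 0.09310/√(1 − 0.00867) = 0.5875.
After n cycles, x_n/x₀ = e^(−nδ), so x_3 = 22.5 × e^(−3 × 0.5875) = 22.5 × 0.1716 = 3.861 mm.

3.86 mm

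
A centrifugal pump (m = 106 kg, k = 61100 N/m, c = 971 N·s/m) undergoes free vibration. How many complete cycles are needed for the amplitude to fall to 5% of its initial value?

ζ = c/(2√(km)) = 971/(2√(61100 × 106)) = 971/5090 = 0.1908.
Logarithmic decrement δ = 2πζ/√(1 − ζ²) = 2π × 0.1908/√(1 − 0.0364) = 1.221.
x_n/x₀ = e^(−nδ) ≤ 0.05; take ln: n ≥ ln(1/0.05)/δ = 2.996/1.221 = 2.453.
So 3 complete cycles are required.

3 cycles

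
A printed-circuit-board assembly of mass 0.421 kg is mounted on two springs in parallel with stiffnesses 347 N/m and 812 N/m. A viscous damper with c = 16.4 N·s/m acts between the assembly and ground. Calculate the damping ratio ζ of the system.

0.371

Parallel springs add: k_eq = 347 + 812 = 1159 N/m.
ω_n = √(k_eq/m) = √(1159/0.421) = 52.47 rad/s.
Critical damping c_c = 2√(k_eq·m) = 2√(1159 × 0.421) = 44.18 N·s/m, so ζ = c/c_c = 16.4/44.18 = 0.3712.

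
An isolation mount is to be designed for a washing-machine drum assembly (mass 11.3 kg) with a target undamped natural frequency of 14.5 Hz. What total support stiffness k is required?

93800 N/m

ω_n = 2πf_n = 2π × 14.5 = 91.11 rad/s.
k = m·ω_n² = 11.3 × 91.11² = 11.3 × 8300 = 93790 N/m.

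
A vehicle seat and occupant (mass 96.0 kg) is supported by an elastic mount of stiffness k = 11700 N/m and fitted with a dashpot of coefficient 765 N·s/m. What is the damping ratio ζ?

0.361

ω_n = √(k/m) = √(11700/96.0) = 11.04 rad/s.
Critical damping c_c = 2√(k·m) = 2√(11700 × 96.0) = 2120 N·s/m, so ζ = c/c_c = 765/2120 = 0.3609.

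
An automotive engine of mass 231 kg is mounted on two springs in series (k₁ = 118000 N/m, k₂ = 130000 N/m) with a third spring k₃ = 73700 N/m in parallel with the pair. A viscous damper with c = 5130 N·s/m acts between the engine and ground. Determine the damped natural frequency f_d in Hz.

Series pair: k_s = k₁k₂/(k₁+k₂) = (118000)(130000)/(118000 + 130000) = 61850 N/m. In parallel with k₃: k_eq = 61850 + 73700 = 135600 N/m.
ω_n = √(k_eq/m) = √(135600/231) = 24.22 rad/s.
Critical damping c_c = 2√(k_eq·m) = 2√(135600 × 231) = 11190 N·s/m, so ζ = c/c_c = 5130/11190 = 0.4584.
ω_d = ω_n√(1 − ζ²) = 24.22 × √(1 − 0.210) = 21.53 rad/s.
f_d = ω_d/(2π) = 3.427 Hz.

3.43 Hz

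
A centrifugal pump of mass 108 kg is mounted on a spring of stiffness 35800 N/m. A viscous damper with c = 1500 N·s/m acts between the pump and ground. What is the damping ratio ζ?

0.381

ω_n = √(k/m) = √(35800/108) = 18.21 rad/s.
Critical damping c_c = 2√(k·m) = 2√(35800 × 108) = 3933 N·s/m, so ζ = c/c_c = 1500/3933 = 0.3814.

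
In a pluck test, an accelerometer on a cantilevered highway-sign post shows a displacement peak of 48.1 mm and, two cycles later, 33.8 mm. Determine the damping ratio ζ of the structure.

Logarithmic decrement δ = (1/n)·ln(x₀/x_n) = (1/2)·ln(48.1/33.8) = (1/2)·ln(1.423) = 0.1764.
ζ = δ/√(4π² + δ²) = 0.1764/√(39.48 + 0.0311) = 0.1764/6.286 = 0.02807.

0.0281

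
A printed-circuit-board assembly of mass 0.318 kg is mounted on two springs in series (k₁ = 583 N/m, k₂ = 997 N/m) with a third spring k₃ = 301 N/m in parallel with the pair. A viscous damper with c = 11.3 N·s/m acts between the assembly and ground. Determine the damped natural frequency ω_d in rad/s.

42.3 rad/s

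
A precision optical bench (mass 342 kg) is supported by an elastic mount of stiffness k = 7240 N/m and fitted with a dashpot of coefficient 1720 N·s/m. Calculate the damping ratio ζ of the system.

ω_n = √(k/m) = √(7240/342) = 4.601 rad/s.
Critical damping c_c = 2√(k·m) = 2√(7240 × 342) = 3147 N·s/m, so ζ = c/c_c = 1720/3147 = 0.5465.

0.547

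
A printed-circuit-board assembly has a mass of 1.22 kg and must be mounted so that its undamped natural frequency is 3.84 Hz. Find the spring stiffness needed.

ω_n = 2πf_n = 2π × 3.84 = 24.13 rad/s.
k = m·ω_n² = 1.22 × 24.13² = 1.22 × 582.1 = 710.2 N/m.

710 N/m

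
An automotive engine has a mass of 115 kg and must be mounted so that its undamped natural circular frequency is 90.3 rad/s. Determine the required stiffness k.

938000 N/m

k = m·ω_n² = 115 × 90.30² = 115 × 8154 = 937700 N/m.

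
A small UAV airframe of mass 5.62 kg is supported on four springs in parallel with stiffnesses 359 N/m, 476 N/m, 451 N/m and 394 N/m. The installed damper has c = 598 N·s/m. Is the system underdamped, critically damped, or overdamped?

overdamped

Parallel springs add: k_eq = 359 + 476 + 451 + 394 = 1680 N/m.
c_c = 2√(k_eq·m) = 194.3 N·s/m; ζ = c/c_c = 598/194.3 = 3.08.
Since ζ > 1 the system is overdamped.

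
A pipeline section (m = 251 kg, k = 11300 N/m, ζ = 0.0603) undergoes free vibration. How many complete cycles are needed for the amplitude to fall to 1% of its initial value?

Logarithmic decrement δ = 2πζ/√(1 − ζ²) = 2π × 0.06030/√(1 − 0.00364) = 0.3796.
x_n/x₀ = e^(−nδ) ≤ 0.01; take ln: n ≥ ln(1/0.01)/δ = 4.605/0.3796 = 12.13.
So 13 complete cycles are required.

13 cycles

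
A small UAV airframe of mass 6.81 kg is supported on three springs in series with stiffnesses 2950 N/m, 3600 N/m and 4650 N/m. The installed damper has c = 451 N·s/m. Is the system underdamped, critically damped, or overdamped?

Series springs: 1/k_eq = 1/2950 + 1/3600 + 1/4650 = 0.0008318, so k_eq = 1202 N/m.
c_c = 2√(k_eq·m) = 181.0 N·s/m; ζ = c/c_c = 451/181.0 = 2.49.
Since ζ > 1 the system is overdamped.

overdamped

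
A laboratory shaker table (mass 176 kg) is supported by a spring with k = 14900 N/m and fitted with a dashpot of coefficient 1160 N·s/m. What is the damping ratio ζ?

ω_n = √(k/m) = √(14900/176) = 9.201 rad/s.
Critical damping c_c = 2√(k·m) = 2√(14900 × 176) = 3239 N·s/m, so ζ = c/c_c = 1160/3239 = 0.3582.

0.358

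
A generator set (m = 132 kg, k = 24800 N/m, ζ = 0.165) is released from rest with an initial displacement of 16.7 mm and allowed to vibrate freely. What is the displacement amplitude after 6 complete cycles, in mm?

0.0305 mm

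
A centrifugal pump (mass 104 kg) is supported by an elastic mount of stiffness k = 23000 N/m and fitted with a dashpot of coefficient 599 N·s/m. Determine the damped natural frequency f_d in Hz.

2.32 Hz

ω_n = √(k/m) = √(23000/104) = 14.87 rad/s.
Critical damping c_c = 2√(k·m) = 2√(23000 × 104) = 3093 N·s/m, so ζ = c/c_c = 599/3093 = 0.1936.
ω_d = ω_n√(1 − ζ²) = 14.87 × √(1 − 0.0375) = 14.59 rad/s.
f_d = ω_d/(2π) = 2.322 Hz.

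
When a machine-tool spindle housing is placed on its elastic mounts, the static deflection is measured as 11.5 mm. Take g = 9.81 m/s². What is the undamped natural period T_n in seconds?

ω_n = √(g/δ_st) = √(9.81/0.0115) = √853.0 = 29.21 rad/s.
T_n = 2π/ω_n = 6.283/29.21 = 0.2151 s.

0.215 s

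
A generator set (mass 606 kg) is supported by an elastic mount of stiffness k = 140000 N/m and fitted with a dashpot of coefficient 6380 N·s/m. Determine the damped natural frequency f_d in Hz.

2.27 Hz

ω_n = √(k/m) = √(140000/606) = 15.20 rad/s.
Critical damping c_c = 2√(k·m) = 2√(140000 × 606) = 18420 N·s/m, so ζ = c/c_c = 6380/18420 = 0.3463.
ω_d = ω_n√(1 − ζ²) = 15.20 × √(1 − 0.120) = 14.26 rad/s.
f_d = ω_d/(2π) = 2.269 Hz.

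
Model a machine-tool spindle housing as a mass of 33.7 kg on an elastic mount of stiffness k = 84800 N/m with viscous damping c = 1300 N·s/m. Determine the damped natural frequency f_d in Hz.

7.37 Hz

ω_n = √(k/m) = √(84800/33.7) = 50.16 rad/s.
Critical damping c_c = 2√(k·m) = 2√(84800 × 33.7) = 3381 N·s/m, so ζ = c/c_c = 1300/3381 = 0.3845.
ω_d = ω_n√(1 − ζ²) = 50.16 × √(1 − 0.148) = 46.31 rad/s.
f_d = ω_d/(2π) = 7.370 Hz.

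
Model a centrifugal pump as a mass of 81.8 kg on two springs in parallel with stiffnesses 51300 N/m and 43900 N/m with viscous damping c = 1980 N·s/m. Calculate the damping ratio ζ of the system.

0.355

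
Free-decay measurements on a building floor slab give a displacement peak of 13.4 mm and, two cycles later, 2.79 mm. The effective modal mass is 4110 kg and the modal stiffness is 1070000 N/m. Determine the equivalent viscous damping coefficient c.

16400 N·s/m

Logarithmic decrement δ = (1/n)·ln(x₀/x_n) = (1/2)·ln(13.4/2.79) = (1/2)·ln(4.803) = 0.7846.
ζ = δ/√(4π² + δ²) = 0.7846/√(39.48 + 0.616) = 0.7846/6.332 = 0.1239.
c = ζ · 2√(km) = 0.1239 × 2√(1070000 × 4110) = 0.1239 × 132600 = 16430 N·s/m.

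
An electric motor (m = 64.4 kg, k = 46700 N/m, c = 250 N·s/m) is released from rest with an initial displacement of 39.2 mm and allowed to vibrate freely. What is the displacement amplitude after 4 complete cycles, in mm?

ζ = c/(2√(km)) = 250/(2√(46700 × 64.4)) = 250/3468 = 0.07208.
Logarithmic decrement δ = 2πζ/√(1 − ζ²) = 2π × 0.07208/√(1 − 0.00520) = 0.4541.
After n cycles, x_n/x₀ = e^(−nδ), so x_4 = 39.2 × e^(−4 × 0.4541) = 39.2 × 0.1626 = 6.375 mm.

6.38 mm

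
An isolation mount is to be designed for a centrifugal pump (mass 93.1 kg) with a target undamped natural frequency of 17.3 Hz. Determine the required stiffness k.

ω_n = 2πf_n = 2π × 17.3 = 108.7 rad/s.
k = m·ω_n² = 93.1 × 108.7² = 93.1 × 11820 = 1100000 N/m.

1100000 N/m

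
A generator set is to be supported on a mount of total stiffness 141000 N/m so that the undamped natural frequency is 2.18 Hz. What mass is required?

ω_n = 2πf_n = 2π × 2.18 = 13.70 rad/s.
m = k/ω_n² = 141000/13.70² = 141000/187.6 = 751.5 kg.

752 kg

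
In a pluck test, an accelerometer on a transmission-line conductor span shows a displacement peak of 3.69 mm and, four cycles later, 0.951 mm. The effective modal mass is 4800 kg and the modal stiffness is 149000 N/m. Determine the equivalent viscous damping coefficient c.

Logarithmic decrement δ = (1/n)·ln(x₀/x_n) = (1/4)·ln(3.69/0.951) = (1/4)·ln(3.880) = 0.3390.
ζ = δ/√(4π² + δ²) = 0.3390/√(39.48 + 0.115) = 0.3390/6.292 = 0.05387.
c = ζ · 2√(km) = 0.05387 × 2√(149000 × 4800) = 0.05387 × 53490 = 2881 N·s/m.

2880 N·s/m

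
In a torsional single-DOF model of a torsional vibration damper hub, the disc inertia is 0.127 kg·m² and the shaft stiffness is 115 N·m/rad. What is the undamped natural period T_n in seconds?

ω_n = √(k_t/J) = √(115/0.127) = √905.5 = 30.09 rad/s.
T_n = 2π/ω_n = 6.283/30.09 = 0.2088 s.

0.209 s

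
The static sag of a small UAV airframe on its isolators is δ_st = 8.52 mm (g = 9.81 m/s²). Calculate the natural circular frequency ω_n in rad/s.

ω_n = √(g/δ_st) = √(9.81/0.00852) = √1151 = 33.93 rad/s.

33.9 rad/s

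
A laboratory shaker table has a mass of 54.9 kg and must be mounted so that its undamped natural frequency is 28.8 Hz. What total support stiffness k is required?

ω_n = 2πf_n = 2π × 28.8 = 181.0 rad/s.
k = m·ω_n² = 54.9 × 181.0² = 54.9 × 32740 = 1798000 N/m.

1800000 N/m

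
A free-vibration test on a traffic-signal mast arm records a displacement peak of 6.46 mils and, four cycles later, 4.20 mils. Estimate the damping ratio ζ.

Logarithmic decrement δ = (1/n)·ln(x₀/x_n) = (1/4)·ln(6.46/4.20) = (1/4)·ln(1.538) = 0.1076.
ζ = δ/√(4π² + δ²) = 0.1076/√(39.48 + 0.0116) = 0.1076/6.284 = 0.01713.

0.0171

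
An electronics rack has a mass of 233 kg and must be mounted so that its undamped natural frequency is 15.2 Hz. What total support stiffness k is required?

2130000 N/m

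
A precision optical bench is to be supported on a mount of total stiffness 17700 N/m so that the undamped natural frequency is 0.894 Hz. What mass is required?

561 kg

ω_n = 2πf_n = 2π × 0.894 = 5.617 rad/s.
m = k/ω_n² = 17700/5.617² = 17700/31.55 = 561.0 kg.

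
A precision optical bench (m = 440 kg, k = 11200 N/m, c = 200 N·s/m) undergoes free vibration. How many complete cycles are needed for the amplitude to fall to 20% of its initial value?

6 cycles

ζ = c/(2√(km)) = 200/(2√(11200 × 440)) = 200/4440 = 0.04505.
Logarithmic decrement δ = 2πζ/√(1 − ζ²) = 2π × 0.04505/√(1 − 0.00203) = 0.2833.
x_n/x₀ = e^(−nδ) ≤ 0.2; take ln: n ≥ ln(1/0.2)/δ = 1.609/0.2833 = 5.681.
So 6 complete cycles are required.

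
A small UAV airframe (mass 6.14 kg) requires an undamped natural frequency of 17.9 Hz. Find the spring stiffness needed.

77700 N/m

ω_n = 2πf_n = 2π × 17.9 = 112.5 rad/s.
k = m·ω_n² = 6.14 × 112.5² = 6.14 × 12650 = 77670 N/m.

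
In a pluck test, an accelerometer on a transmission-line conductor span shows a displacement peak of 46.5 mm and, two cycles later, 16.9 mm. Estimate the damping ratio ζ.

0.0803

Logarithmic decrement δ = (1/n)·ln(x₀/x_n) = (1/2)·ln(46.5/16.9) = (1/2)·ln(2.751) = 0.5061.
ζ = δ/√(4π² + δ²) = 0.5061/√(39.48 + 0.256) = 0.5061/6.304 = 0.08028.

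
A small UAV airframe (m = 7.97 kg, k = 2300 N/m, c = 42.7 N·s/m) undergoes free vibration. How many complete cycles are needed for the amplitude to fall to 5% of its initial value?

ζ = c/(2√(km)) = 42.7/(2√(2300 × 7.97)) = 42.7/270.8 = 0.1577.
Logarithmic decrement δ = 2πζ/√(1 − ζ²) = 2π × 0.1577/√(1 − 0.0249) = 1.003.
x_n/x₀ = e^(−nδ) ≤ 0.05; take ln: n ≥ ln(1/0.05)/δ = 2.996/1.003 = 2.986.
So 3 complete cycles are required.

3 cycles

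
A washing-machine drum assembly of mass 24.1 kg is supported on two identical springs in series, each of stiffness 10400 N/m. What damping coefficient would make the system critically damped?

708 N·s/m

Series springs: 1/k_eq = 2/10400, so k_eq = 10400/2 = 5200 N/m.
c_c = 2√(k_eq·m) = 2√(5200 × 24.1) = 2 × 354.0 = 708.0 N·s/m.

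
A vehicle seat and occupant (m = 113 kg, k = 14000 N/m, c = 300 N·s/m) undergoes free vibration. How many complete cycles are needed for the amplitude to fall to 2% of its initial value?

ζ = c/(2√(km)) = 300/(2√(14000 × 113)) = 300/2516 = 0.1193.
Logarithmic decrement δ = 2πζ/√(1 − ζ²) = 2π × 0.1193/√(1 − 0.0142) = 0.7547.
x_n/x₀ = e^(−nδ) ≤ 0.02; take ln: n ≥ ln(1/0.02)/δ = 3.912/0.7547 = 5.183.
So 6 complete cycles are required.

6 cycles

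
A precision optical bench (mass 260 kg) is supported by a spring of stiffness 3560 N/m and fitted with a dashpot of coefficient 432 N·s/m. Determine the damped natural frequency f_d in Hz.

ω_n = √(k/m) = √(3560/260) = 3.700 rad/s.
Critical damping c_c = 2√(k·m) = 2√(3560 × 260) = 1924 N·s/m, so ζ = c/c_c = 432/1924 = 0.2245.
ω_d = ω_n√(1 − ζ²) = 3.700 × √(1 − 0.0504) = 3.606 rad/s.
f_d = ω_d/(2π) = 0.5739 Hz.

0.574 Hz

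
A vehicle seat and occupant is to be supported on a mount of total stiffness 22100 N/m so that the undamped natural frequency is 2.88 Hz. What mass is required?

ω_n = 2πf_n = 2π × 2.88 = 18.10 rad/s.
m = k/ω_n² = 22100/18.10² = 22100/327.4 = 67.49 kg.

67.5 kg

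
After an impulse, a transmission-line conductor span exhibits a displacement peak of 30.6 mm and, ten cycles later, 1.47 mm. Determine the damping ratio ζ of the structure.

0.0483

Logarithmic decrement δ = (1/n)·ln(x₀/x_n) = (1/10)·ln(30.6/1.47) = (1/10)·ln(20.82) = 0.3036.
ζ = δ/√(4π² + δ²) = 0.3036/√(39.48 + 0.0922) = 0.3036/6.291 = 0.04826.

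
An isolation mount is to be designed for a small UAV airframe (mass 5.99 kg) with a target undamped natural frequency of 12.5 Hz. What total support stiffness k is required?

ω_n = 2πf_n = 2π × 12.5 = 78.54 rad/s.
k = m·ω_n² = 5.99 × 78.54² = 5.99 × 6169 = 36950 N/m.

36900 N/m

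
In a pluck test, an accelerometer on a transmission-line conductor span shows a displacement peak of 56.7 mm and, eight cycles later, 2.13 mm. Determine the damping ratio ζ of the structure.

Logarithmic decrement δ = (1/n)·ln(x₀/x_n) = (1/8)·ln(56.7/2.13) = (1/8)·ln(26.62) = 0.4102.
ζ = δ/√(4π² + δ²) = 0.4102/√(39.48 + 0.168) = 0.4102/6.297 = 0.06515.

0.0651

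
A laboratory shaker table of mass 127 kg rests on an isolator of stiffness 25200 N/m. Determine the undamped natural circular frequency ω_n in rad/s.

ω_n = √(k/m) = √(25200/127) = √198.4 = 14.09 rad/s.

14.1 rad/s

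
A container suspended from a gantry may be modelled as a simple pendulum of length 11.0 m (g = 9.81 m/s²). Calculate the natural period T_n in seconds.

6.65 s

For a simple pendulum ω_n = √(g/L) = √(9.81/11.0) = √0.8918 = 0.9444 rad/s.
T_n = 2π/ω_n = 6.283/0.9444 = 6.653 s.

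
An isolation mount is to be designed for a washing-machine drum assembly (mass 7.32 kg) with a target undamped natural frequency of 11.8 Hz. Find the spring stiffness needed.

40200 N/m

ω_n = 2πf_n = 2π × 11.8 = 74.14 rad/s.
k = m·ω_n² = 7.32 × 74.14² = 7.32 × 5497 = 40240 N/m.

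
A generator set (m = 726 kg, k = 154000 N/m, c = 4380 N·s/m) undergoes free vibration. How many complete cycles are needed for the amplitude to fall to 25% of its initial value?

ζ = c/(2√(km)) = 4380/(2√(154000 × 726)) = 4380/21150 = 0.2071.
Logarithmic decrement δ = 2πζ/√(1 − ζ²) = 2π × 0.2071/√(1 − 0.0429) = 1.330.
x_n/x₀ = e^(−nδ) ≤ 0.25; take ln: n ≥ ln(1/0.25)/δ = 1.386/1.330 = 1.042.
So 2 complete cycles are required.

2 cycles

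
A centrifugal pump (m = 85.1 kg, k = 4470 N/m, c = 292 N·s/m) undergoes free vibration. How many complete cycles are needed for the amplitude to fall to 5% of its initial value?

2 cycles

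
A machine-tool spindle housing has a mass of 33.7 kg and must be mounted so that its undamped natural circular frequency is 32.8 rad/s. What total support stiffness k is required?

k = m·ω_n² = 33.7 × 32.80² = 33.7 × 1076 = 36260 N/m.

36300 N/m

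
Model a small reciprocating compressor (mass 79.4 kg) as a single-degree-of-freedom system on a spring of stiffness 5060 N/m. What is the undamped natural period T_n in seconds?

ω_n = √(k/m) = √(5060/79.4) = √63.73 = 7.983 rad/s.
T_n = 2π/ω_n = 6.283/7.983 = 0.7871 s.

0.787 s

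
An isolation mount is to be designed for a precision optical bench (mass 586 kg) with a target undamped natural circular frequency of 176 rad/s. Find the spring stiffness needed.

k = m·ω_n² = 586 × 176.0² = 586 × 30980 = 18150000 N/m.

18200000 N/m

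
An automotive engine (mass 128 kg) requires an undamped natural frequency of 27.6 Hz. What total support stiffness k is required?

ω_n = 2πf_n = 2π × 27.6 = 173.4 rad/s.
k = m·ω_n² = 128 × 173.4² = 128 × 30070 = 3849000 N/m.

3850000 N/m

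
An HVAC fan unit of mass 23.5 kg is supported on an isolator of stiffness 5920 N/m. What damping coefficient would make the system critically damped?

c_c = 2√(k·m) = 2√(5920 × 23.5) = 2 × 373.0 = 746.0 N·s/m.

746 N·s/m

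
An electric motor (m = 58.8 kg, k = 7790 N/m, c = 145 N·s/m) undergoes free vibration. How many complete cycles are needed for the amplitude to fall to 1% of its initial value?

7 cycles

ζ = c/(2√(km)) = 145/(2√(7790 × 58.8)) = 145/1354 = 0.1071.
Logarithmic decrement δ = 2πζ/√(1 − ζ²) = 2π × 0.1071/√(1 − 0.0115) = 0.6770.
x_n/x₀ = e^(−nδ) ≤ 0.01; take ln: n ≥ ln(1/0.01)/δ = 4.605/0.6770 = 6.803.
So 7 complete cycles are required.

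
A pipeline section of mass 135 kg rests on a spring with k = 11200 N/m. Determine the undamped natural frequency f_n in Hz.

ω_n = √(k/m) = √(11200/135) = √82.96 = 9.108 rad/s.
f_n = ω_n/(2π) = 9.108/6.283 = 1.450 Hz.

1.45 Hz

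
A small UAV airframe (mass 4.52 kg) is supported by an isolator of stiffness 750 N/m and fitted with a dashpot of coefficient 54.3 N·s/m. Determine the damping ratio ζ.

0.466

ω_n = √(k/m) = √(750.0/4.52) = 12.88 rad/s.
Critical damping c_c = 2√(k·m) = 2√(750.0 × 4.52) = 116.4 N·s/m, so ζ = c/c_c = 54.3/116.4 = 0.4663.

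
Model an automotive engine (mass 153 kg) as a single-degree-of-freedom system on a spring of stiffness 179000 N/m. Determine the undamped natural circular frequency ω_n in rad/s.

34.2 rad/s

ω_n = √(k/m) = √(179000/153) = √1170 = 34.20 rad/s.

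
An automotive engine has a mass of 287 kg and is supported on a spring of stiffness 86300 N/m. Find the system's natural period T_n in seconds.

0.362 s

ω_n = √(k/m) = √(86300/287) = √300.7 = 17.34 rad/s.
T_n = 2π/ω_n = 6.283/17.34 = 0.3623 s.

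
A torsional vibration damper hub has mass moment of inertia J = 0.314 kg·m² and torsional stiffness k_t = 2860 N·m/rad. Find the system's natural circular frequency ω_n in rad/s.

ω_n = √(k_t/J) = √(2860/0.314) = √9108 = 95.44 rad/s.

95.4 rad/s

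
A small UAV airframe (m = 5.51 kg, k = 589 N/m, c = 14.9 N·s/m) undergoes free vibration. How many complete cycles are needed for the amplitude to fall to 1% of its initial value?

ζ = c/(2√(km)) = 14.9/(2√(589 × 5.51)) = 14.9/113.9 = 0.1308.
Logarithmic decrement δ = 2πζ/√(1 − ζ²) = 2π × 0.1308/√(1 − 0.0171) = 0.8288.
x_n/x₀ = e^(−nδ) ≤ 0.01; take ln: n ≥ ln(1/0.01)/δ = 4.605/0.8288 = 5.556.
So 6 complete cycles are required.

6 cycles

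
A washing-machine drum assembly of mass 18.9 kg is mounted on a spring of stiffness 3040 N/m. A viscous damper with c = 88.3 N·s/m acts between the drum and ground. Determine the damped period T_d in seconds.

ω_n = √(k/m) = √(3040/18.9) = 12.68 rad/s.
Critical damping c_c = 2√(k·m) = 2√(3040 × 18.9) = 479.4 N·s/m, so ζ = c/c_c = 88.3/479.4 = 0.1842.
ω_d = ω_n√(1 − ζ²) = 12.68 × √(1 − 0.0339) = 12.47 rad/s.
T_d = 2π/ω_d = 0.5040 s.

0.504 s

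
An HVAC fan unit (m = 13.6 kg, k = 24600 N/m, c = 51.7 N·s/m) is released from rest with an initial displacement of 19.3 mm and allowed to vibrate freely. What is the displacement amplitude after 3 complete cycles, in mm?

ζ = c/(2√(km)) = 51.7/(2√(24600 × 13.6)) = 51.7/1157 = 0.04469.
Logarithmic decrement δ = 2πζ/√(1 − ζ²) = 2π × 0.04469/√(1 − 0.00200) = 0.2811.
After n cycles, x_n/x₀ = e^(−nδ), so x_3 = 19.3 × e^(−3 × 0.2811) = 19.3 × 0.4303 = 8.305 mm.

8.30 mm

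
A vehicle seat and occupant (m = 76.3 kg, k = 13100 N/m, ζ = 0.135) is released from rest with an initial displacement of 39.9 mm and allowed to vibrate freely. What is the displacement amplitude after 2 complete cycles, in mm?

7.20 mm

Logarithmic decrement δ = 2πζ/√(1 − ζ²) = 2π × 0.1350/√(1 − 0.0182) = 0.8561.
After n cycles, x_n/x₀ = e^(−nδ), so x_2 = 39.9 × e^(−2 × 0.8561) = 39.9 × 0.1805 = 7.201 mm.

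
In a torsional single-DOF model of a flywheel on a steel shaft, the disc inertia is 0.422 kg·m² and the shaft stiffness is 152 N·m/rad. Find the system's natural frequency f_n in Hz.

3.02 Hz

ω_n = √(k_t/J) = √(152/0.422) = √360.2 = 18.98 rad/s.
f_n = ω_n/(2π) = 18.98/6.283 = 3.021 Hz.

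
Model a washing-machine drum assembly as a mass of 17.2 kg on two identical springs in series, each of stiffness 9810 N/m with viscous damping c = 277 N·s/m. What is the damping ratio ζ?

0.477

Series springs: 1/k_eq = 2/9810, so k_eq = 9810/2 = 4905 N/m.
ω_n = √(k_eq/m) = √(4905/17.2) = 16.89 rad/s.
Critical damping c_c = 2√(k_eq·m) = 2√(4905 × 17.2) = 580.9 N·s/m, so ζ = c/c_c = 277/580.9 = 0.4768.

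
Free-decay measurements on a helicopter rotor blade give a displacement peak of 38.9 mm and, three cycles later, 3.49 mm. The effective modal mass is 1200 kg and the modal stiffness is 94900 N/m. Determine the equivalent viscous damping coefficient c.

2710 N·s/m

Logarithmic decrement δ = (1/n)·ln(x₀/x_n) = (1/3)·ln(38.9/3.49) = (1/3)·ln(11.15) = 0.8037.
ζ = δ/√(4π² + δ²) = 0.8037/√(39.48 + 0.646) = 0.8037/6.334 = 0.1269.
c = ζ · 2√(km) = 0.1269 × 2√(94900 × 1200) = 0.1269 × 21340 = 2708 N·s/m.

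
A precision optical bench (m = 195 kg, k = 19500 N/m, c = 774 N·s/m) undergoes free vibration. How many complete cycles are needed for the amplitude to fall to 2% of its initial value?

4 cycles

ζ = c/(2√(km)) = 774/(2√(19500 × 195)) = 774/3900 = 0.1985.
Logarithmic decrement δ = 2πζ/√(1 − ζ²) = 2π × 0.1985/√(1 − 0.0394) = 1.272.
x_n/x₀ = e^(−nδ) ≤ 0.02; take ln: n ≥ ln(1/0.02)/δ = 3.912/1.272 = 3.075.
So 4 complete cycles are required.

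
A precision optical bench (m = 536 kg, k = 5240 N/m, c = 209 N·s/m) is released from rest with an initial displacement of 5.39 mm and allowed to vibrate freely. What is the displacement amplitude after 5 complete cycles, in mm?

0.757 mm

ζ = c/(2√(km)) = 209/(2√(5240 × 536)) = 209/3352 = 0.06235.
Logarithmic decrement δ = 2πζ/√(1 − ζ²) = 2π × 0.06235/√(1 − 0.00389) = 0.3925.
After n cycles, x_n/x₀ = e^(−nδ), so x_5 = 5.39 × e^(−5 × 0.3925) = 5.39 × 0.1405 = 0.7571 mm.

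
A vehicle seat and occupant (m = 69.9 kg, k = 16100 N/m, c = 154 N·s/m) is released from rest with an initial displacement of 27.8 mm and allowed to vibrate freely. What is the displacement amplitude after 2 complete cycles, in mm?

ζ = c/(2√(km)) = 154/(2√(16100 × 69.9)) = 154/2122 = 0.07258.
Logarithmic decrement δ = 2πζ/√(1 − ζ²) = 2π × 0.07258/√(1 − 0.00527) = 0.4573.
After n cycles, x_n/x₀ = e^(−nδ), so x_2 = 27.8 × e^(−2 × 0.4573) = 27.8 × 0.4007 = 11.14 mm.

11.1 mm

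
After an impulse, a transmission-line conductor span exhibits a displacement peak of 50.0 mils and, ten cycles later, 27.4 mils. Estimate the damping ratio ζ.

Logarithmic decrement δ = (1/n)·ln(x₀/x_n) = (1/10)·ln(50.0/27.4) = (1/10)·ln(1.825) = 0.06015.
ζ = δ/√(4π² + δ²) = 0.06015/√(39.48 + 0.00362) = 0.06015/6.283 = 0.009572.

0.00957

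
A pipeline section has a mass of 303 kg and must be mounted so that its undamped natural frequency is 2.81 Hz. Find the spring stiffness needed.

94500 N/m

ω_n = 2πf_n = 2π × 2.81 = 17.66 rad/s.
k = m·ω_n² = 303 × 17.66² = 303 × 311.7 = 94450 N/m.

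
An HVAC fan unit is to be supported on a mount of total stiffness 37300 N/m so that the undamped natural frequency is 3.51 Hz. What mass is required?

ω_n = 2πf_n = 2π × 3.51 = 22.05 rad/s.
m = k/ω_n² = 37300/22.05² = 37300/486.4 = 76.69 kg.

76.7 kg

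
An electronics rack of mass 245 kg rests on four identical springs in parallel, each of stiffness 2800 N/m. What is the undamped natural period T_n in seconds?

0.929 s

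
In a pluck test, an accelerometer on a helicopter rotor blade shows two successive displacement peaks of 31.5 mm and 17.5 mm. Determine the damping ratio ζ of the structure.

Logarithmic decrement δ = (1/n)·ln(x₀/x_n) = (1/1)·ln(31.5/17.5) = (1/1)·ln(1.800) = 0.5878.
ζ = δ/√(4π² + δ²) = 0.5878/√(39.48 + 0.345) = 0.5878/6.311 = 0.09314.

0.0931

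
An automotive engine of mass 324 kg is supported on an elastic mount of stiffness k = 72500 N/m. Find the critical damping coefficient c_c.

9690 N·s/m

c_c = 2√(k·m) = 2√(72500 × 324) = 2 × 4847 = 9693 N·s/m.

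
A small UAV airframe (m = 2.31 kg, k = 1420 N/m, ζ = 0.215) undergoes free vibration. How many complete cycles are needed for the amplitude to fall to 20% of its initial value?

2 cycles

Logarithmic decrement δ = 2πζ/√(1 − ζ²) = 2π × 0.2150/√(1 − 0.0462) = 1.383.
x_n/x₀ = e^(−nδ) ≤ 0.2; take ln: n ≥ ln(1/0.2)/δ = 1.609/1.383 = 1.164.
So 2 complete cycles are required.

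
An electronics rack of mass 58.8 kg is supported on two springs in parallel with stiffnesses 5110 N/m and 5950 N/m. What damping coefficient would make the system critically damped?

1610 N·s/m

Parallel springs add: k_eq = 5110 + 5950 = 11060 N/m.
c_c = 2√(k_eq·m) = 2√(11060 × 58.8) = 2 × 806.4 = 1613 N·s/m.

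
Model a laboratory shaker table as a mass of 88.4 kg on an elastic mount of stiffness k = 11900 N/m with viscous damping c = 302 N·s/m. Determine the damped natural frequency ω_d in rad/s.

ω_n = √(k/m) = √(11900/88.4) = 11.60 rad/s.
Critical damping c_c = 2√(k·m) = 2√(11900 × 88.4) = 2051 N·s/m, so ζ = c/c_c = 302/2051 = 0.1472.
ω_d = ω_n√(1 − ζ²) = 11.60 × √(1 − 0.0217) = 11.48 rad/s.

11.5 rad/s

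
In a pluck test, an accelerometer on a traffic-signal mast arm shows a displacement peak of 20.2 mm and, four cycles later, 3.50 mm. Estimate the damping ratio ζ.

0.0696

Logarithmic decrement δ = (1/n)·ln(x₀/x_n) = (1/4)·ln(20.2/3.50) = (1/4)·ln(5.771) = 0.4382.
ζ = δ/√(4π² + δ²) = 0.4382/√(39.48 + 0.192) = 0.4382/6.298 = 0.06958.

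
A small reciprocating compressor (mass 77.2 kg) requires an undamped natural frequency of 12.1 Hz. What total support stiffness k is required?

ω_n = 2πf_n = 2π × 12.1 = 76.03 rad/s.
k = m·ω_n² = 77.2 × 76.03² = 77.2 × 5780 = 446200 N/m.

446000 N/m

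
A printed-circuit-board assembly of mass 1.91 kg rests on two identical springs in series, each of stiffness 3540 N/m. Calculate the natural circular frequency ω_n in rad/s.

Series springs: 1/k_eq = 2/3540, so k_eq = 3540/2 = 1770 N/m.
ω_n = √(k_eq/m) = √(1770/1.91) = √926.7 = 30.44 rad/s.

30.4 rad/s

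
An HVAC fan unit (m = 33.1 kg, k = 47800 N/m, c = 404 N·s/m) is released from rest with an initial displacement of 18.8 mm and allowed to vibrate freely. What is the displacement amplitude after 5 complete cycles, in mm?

0.113 mm

ζ = c/(2√(km)) = 404/(2√(47800 × 33.1)) = 404/2516 = 0.1606.
Logarithmic decrement δ = 2πζ/√(1 − ζ²) = 2π × 0.1606/√(1 − 0.0258) = 1.022.
After n cycles, x_n/x₀ = e^(−nδ), so x_5 = 18.8 × e^(−5 × 1.022) = 18.8 × 0.006027 = 0.1133 mm.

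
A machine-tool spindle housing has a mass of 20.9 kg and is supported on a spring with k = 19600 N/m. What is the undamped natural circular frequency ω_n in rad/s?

ω_n = √(k/m) = √(19600/20.9) = √937.8 = 30.62 rad/s.

30.6 rad/s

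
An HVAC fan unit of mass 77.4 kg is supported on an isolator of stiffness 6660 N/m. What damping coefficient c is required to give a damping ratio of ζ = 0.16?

230 N·s/m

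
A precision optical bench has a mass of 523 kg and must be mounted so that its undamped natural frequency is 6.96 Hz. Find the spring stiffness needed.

ω_n = 2πf_n = 2π × 6.96 = 43.73 rad/s.
k = m·ω_n² = 523 × 43.73² = 523 × 1912 = 1000000 N/m.

1000000 N/m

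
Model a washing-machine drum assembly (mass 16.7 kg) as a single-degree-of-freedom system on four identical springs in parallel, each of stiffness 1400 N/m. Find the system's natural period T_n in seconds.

0.343 s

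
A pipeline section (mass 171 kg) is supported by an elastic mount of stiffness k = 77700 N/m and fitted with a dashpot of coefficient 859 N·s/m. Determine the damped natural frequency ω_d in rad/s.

ω_n = √(k/m) = √(77700/171) = 21.32 rad/s.
Critical damping c_c = 2√(k·m) = 2√(77700 × 171) = 7290 N·s/m, so ζ = c/c_c = 859/7290 = 0.1178.
ω_d = ω_n√(1 − ζ²) = 21.32 × √(1 − 0.0139) = 21.17 rad/s.

21.2 rad/s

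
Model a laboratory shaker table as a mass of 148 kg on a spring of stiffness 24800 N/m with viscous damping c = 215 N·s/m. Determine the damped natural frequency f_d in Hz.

2.06 Hz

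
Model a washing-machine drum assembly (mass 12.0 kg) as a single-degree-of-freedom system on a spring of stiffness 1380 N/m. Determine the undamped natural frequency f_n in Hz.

ω_n = √(k/m) = √(1380/12.0) = √115.0 = 10.72 rad/s.
f_n = ω_n/(2π) = 10.72/6.283 = 1.707 Hz.

1.71 Hz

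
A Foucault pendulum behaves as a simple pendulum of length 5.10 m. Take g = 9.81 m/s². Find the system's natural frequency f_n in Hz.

0.221 Hz

For a simple pendulum ω_n = √(g/L) = √(9.81/5.10) = √1.924 = 1.387 rad/s.
f_n = ω_n/(2π) = 1.387/6.283 = 0.2207 Hz.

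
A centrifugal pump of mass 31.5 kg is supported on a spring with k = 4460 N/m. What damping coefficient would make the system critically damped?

c_c = 2√(k·m) = 2√(4460 × 31.5) = 2 × 374.8 = 749.6 N·s/m.

750 N·s/m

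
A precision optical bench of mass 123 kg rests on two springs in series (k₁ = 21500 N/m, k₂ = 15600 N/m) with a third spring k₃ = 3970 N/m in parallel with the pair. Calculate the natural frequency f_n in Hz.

1.64 Hz

Series pair: k_s = k₁k₂/(k₁+k₂) = (21500)(15600)/(21500 + 15600) = 9040 N/m. In parallel with k₃: k_eq = 9040 + 3970 = 13010 N/m.
ω_n = √(k_eq/m) = √(13010/123) = √105.8 = 10.28 rad/s.
f_n = ω_n/(2π) = 10.28/6.283 = 1.637 Hz.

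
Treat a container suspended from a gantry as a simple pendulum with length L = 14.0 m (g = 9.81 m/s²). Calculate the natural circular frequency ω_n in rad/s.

0.837 rad/s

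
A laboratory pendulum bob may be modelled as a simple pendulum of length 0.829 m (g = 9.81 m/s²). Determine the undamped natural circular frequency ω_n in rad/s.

3.44 rad/s

For a simple pendulum ω_n = √(g/L) = √(9.81/0.829) = √11.83 = 3.440 rad/s.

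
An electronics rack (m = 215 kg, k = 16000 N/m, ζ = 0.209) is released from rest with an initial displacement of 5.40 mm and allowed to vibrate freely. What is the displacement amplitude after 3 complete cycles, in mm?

0.0961 mm

Logarithmic decrement δ = 2πζ/√(1 − ζ²) = 2π × 0.2090/√(1 − 0.0437) = 1.343.
After n cycles, x_n/x₀ = e^(−nδ), so x_3 = 5.40 × e^(−3 × 1.343) = 5.40 × 0.01780 = 0.09612 mm.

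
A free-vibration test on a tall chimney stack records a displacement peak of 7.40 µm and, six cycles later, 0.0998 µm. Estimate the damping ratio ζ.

0.113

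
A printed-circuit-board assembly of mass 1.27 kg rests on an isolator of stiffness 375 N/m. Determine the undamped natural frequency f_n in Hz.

2.73 Hz

ω_n = √(k/m) = √(375.0/1.27) = √295.3 = 17.18 rad/s.
f_n = ω_n/(2π) = 17.18/6.283 = 2.735 Hz.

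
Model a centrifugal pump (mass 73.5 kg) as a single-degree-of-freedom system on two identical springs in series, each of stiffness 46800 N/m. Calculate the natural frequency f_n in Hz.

Series springs: 1/k_eq = 2/46800, so k_eq = 46800/2 = 23400 N/m.
ω_n = √(k_eq/m) = √(23400/73.5) = √318.4 = 17.84 rad/s.
f_n = ω_n/(2π) = 17.84/6.283 = 2.840 Hz.

2.84 Hz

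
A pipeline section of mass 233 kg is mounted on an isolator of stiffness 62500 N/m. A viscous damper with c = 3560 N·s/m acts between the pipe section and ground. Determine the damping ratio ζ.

ω_n = √(k/m) = √(62500/233) = 16.38 rad/s.
Critical damping c_c = 2√(k·m) = 2√(62500 × 233) = 7632 N·s/m, so ζ = c/c_c = 3560/7632 = 0.4664.

0.466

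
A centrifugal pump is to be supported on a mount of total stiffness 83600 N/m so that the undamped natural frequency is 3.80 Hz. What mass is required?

147 kg

ω_n = 2πf_n = 2π × 3.80 = 23.88 rad/s.
m = k/ω_n² = 83600/23.88² = 83600/570.1 = 146.6 kg.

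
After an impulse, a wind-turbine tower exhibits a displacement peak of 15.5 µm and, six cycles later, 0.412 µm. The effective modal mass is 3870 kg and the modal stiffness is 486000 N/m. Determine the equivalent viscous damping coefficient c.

8310 N·s/m

Logarithmic decrement δ = (1/n)·ln(x₀/x_n) = (1/6)·ln(15.5/0.412) = (1/6)·ln(37.62) = 0.6046.
ζ = δ/√(4π² + δ²) = 0.6046/√(39.48 + 0.366) = 0.6046/6.312 = 0.09578.
c = ζ · 2√(km) = 0.09578 × 2√(486000 × 3870) = 0.09578 × 86740 = 8308 N·s/m.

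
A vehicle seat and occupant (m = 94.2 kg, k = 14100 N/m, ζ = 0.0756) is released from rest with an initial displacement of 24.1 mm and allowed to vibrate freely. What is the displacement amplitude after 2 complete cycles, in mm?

9.29 mm

Logarithmic decrement δ = 2πζ/√(1 − ζ²) = 2π × 0.07560/√(1 − 0.00572) = 0.4764.
After n cycles, x_n/x₀ = e^(−nδ), so x_2 = 24.1 × e^(−2 × 0.4764) = 24.1 × 0.3857 = 9.295 mm.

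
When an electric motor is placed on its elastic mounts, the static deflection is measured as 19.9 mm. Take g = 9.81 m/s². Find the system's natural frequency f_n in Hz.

ω_n = √(g/δ_st) = √(9.81/0.0199) = √493.0 = 22.20 rad/s.
f_n = ω_n/(2π) = 22.20/6.283 = 3.534 Hz.

3.53 Hz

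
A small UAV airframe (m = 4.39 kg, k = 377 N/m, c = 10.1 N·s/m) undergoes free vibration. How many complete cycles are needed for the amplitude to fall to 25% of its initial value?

ζ = c/(2√(km)) = 10.1/(2√(377 × 4.39)) = 10.1/81.36 = 0.1241.
Logarithmic decrement δ = 2πζ/√(1 − ζ²) = 2π × 0.1241/√(1 − 0.0154) = 0.7860.
x_n/x₀ = e^(−nδ) ≤ 0.25; take ln: n ≥ ln(1/0.25)/δ = 1.386/0.7860 = 1.764.
So 2 complete cycles are required.

2 cycles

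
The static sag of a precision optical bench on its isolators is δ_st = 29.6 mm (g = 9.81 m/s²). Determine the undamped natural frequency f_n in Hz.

ω_n = √(g/δ_st) = √(9.81/0.0296) = √331.4 = 18.20 rad/s.
f_n = ω_n/(2π) = 18.20/6.283 = 2.897 Hz.

2.90 Hz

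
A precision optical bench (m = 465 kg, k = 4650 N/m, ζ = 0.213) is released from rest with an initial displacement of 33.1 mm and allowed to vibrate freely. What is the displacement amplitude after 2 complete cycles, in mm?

2.14 mm

Logarithmic decrement δ = 2πζ/√(1 − ζ²) = 2π × 0.2130/√(1 − 0.0454) = 1.370.
After n cycles, x_n/x₀ = e^(−nδ), so x_2 = 33.1 × e^(−2 × 1.370) = 33.1 × 0.06460 = 2.138 mm.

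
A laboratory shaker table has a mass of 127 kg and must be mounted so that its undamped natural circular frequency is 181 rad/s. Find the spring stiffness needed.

k = m·ω_n² = 127 × 181.0² = 127 × 32760 = 4161000 N/m.

4160000 N/m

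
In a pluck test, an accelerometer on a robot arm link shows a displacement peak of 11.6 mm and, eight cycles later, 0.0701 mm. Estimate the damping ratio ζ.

Logarithmic decrement δ = (1/n)·ln(x₀/x_n) = (1/8)·ln(11.6/0.0701) = (1/8)·ln(165.5) = 0.6386.
ζ = δ/√(4π² + δ²) = 0.6386/√(39.48 + 0.408) = 0.6386/6.316 = 0.1011.

0.101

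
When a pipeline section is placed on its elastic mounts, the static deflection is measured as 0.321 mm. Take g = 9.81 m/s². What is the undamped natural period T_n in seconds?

ω_n = √(g/δ_st) = √(9.81/0.000321) = √30560 = 174.8 rad/s.
T_n = 2π/ω_n = 6.283/174.8 = 0.03594 s.

0.0359 s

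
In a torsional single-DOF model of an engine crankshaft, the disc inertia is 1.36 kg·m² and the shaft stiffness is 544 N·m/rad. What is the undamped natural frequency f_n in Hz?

3.18 Hz

ω_n = √(k_t/J) = √(544/1.36) = √400.0 = 20.00 rad/s.
f_n = ω_n/(2π) = 20.00/6.283 = 3.183 Hz.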